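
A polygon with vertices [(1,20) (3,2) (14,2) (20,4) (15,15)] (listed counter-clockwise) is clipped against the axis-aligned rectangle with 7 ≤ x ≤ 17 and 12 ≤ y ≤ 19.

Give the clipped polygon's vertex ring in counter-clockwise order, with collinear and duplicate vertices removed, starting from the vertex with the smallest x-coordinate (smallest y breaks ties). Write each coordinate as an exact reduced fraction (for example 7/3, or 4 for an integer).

Clipped polygon: [(7,12) (180/11,12) (15,15) (7,125/7)]

1. After x ≥ 7: [(7,125/7) (7,2) (14,2) (20,4) (15,15)]
2. After x ≤ 17: [(7,125/7) (7,2) (14,2) (17,3) (17,53/5) (15,15)]
3. After y ≥ 12: [(7,125/7) (7,12) (180/11,12) (15,15)]
4. After y ≤ 19: [(7,125/7) (7,12) (180/11,12) (15,15)]
5. Canonical ring: [(7,12) (180/11,12) (15,15) (7,125/7)]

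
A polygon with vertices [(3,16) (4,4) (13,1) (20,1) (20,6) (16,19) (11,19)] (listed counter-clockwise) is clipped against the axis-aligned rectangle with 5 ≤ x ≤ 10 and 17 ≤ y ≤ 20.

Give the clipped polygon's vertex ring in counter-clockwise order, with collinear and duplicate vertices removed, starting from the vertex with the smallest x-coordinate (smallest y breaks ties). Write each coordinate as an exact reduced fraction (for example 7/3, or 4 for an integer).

Clipped polygon: [(17/3,17) (10,17) (10,149/8)]

1. After x ≥ 5: [(5,67/4) (5,11/3) (13,1) (20,1) (20,6) (16,19) (11,19)]
2. After x ≤ 10: [(10,149/8) (5,67/4) (5,11/3) (10,2)]
3. After y ≥ 17: [(10,17) (10,149/8) (17/3,17)]
4. After y ≤ 20: [(10,17) (10,149/8) (17/3,17)]
5. Canonical ring: [(17/3,17) (10,17) (10,149/8)]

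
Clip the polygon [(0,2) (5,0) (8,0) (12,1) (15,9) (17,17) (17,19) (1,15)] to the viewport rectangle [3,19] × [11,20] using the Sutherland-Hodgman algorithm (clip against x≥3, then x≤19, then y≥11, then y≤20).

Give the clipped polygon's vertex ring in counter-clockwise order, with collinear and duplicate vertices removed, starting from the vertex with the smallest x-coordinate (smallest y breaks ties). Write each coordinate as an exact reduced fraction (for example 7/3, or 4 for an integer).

1. After x ≥ 3: [(3,4/5) (5,0) (8,0) (12,1) (15,9) (17,17) (17,19) (3,31/2)]
2. After x ≤ 19: [(3,4/5) (5,0) (8,0) (12,1) (15,9) (17,17) (17,19) (3,31/2)]
3. After y ≥ 11: [(3,11) (31/2,11) (17,17) (17,19) (3,31/2)]
4. After y ≤ 20: [(3,11) (31/2,11) (17,17) (17,19) (3,31/2)]
5. Canonical ring: [(3,11) (31/2,11) (17,17) (17,19) (3,31/2)]

Clipped polygon: [(3,11) (31/2,11) (17,17) (17,19) (3,31/2)]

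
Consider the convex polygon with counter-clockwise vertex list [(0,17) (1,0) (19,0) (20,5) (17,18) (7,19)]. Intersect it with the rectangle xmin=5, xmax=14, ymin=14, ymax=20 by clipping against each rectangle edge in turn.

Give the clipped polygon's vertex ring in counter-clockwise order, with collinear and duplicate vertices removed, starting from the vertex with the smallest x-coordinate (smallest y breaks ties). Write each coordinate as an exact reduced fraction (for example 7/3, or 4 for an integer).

1. After x ≥ 5: [(5,129/7) (5,0) (19,0) (20,5) (17,18) (7,19)]
2. After x ≤ 14: [(5,129/7) (5,0) (14,0) (14,183/10) (7,19)]
3. After y ≥ 14: [(5,129/7) (5,14) (14,14) (14,183/10) (7,19)]
4. After y ≤ 20: [(5,129/7) (5,14) (14,14) (14,183/10) (7,19)]
5. Canonical ring: [(5,14) (14,14) (14,183/10) (7,19) (5,129/7)]

Clipped polygon: [(5,14) (14,14) (14,183/10) (7,19) (5,129/7)]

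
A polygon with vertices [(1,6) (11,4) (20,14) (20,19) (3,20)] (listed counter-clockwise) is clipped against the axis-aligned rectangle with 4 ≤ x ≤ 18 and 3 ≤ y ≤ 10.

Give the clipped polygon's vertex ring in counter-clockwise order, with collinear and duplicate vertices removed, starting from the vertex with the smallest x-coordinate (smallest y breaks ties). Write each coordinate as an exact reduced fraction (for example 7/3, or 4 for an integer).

Clipped polygon: [(4,27/5) (11,4) (82/5,10) (4,10)]

1. After x ≥ 4: [(4,27/5) (11,4) (20,14) (20,19) (4,339/17)]
2. After x ≤ 18: [(4,27/5) (11,4) (18,106/9) (18,325/17) (4,339/17)]
3. After y ≥ 3: [(4,27/5) (11,4) (18,106/9) (18,325/17) (4,339/17)]
4. After y ≤ 10: [(4,10) (4,27/5) (11,4) (82/5,10)]
5. Canonical ring: [(4,27/5) (11,4) (82/5,10) (4,10)]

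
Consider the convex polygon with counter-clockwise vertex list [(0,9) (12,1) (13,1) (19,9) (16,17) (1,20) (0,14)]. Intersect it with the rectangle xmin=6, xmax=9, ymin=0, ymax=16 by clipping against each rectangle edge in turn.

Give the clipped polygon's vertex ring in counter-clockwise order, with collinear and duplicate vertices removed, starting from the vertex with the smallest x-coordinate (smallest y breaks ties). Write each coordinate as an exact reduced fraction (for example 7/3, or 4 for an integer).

1. After x ≥ 6: [(6,5) (12,1) (13,1) (19,9) (16,17) (6,19)]
2. After x ≤ 9: [(6,5) (9,3) (9,92/5) (6,19)]
3. After y ≥ 0: [(6,5) (9,3) (9,92/5) (6,19)]
4. After y ≤ 16: [(6,16) (6,5) (9,3) (9,16)]
5. Canonical ring: [(6,5) (9,3) (9,16) (6,16)]

Clipped polygon: [(6,5) (9,3) (9,16) (6,16)]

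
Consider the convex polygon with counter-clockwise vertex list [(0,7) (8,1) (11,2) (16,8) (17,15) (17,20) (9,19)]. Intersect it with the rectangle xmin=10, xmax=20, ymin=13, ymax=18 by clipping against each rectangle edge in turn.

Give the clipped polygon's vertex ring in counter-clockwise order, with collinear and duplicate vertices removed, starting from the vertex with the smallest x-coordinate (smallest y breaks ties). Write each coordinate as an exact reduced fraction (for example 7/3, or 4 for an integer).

Clipped polygon: [(10,13) (117/7,13) (17,15) (17,18) (10,18)]

1. After x ≥ 10: [(10,5/3) (11,2) (16,8) (17,15) (17,20) (10,153/8)]
2. After x ≤ 20: [(10,5/3) (11,2) (16,8) (17,15) (17,20) (10,153/8)]
3. After y ≥ 13: [(10,13) (117/7,13) (17,15) (17,20) (10,153/8)]
4. After y ≤ 18: [(10,18) (10,13) (117/7,13) (17,15) (17,18)]
5. Canonical ring: [(10,13) (117/7,13) (17,15) (17,18) (10,18)]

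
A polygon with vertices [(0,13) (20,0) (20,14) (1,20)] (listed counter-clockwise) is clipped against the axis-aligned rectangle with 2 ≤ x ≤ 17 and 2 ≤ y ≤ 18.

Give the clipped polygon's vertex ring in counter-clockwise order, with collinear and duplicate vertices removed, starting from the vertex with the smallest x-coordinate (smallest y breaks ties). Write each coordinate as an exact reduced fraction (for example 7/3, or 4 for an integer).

1. After x ≥ 2: [(2,117/10) (20,0) (20,14) (2,374/19)]
2. After x ≤ 17: [(2,117/10) (17,39/20) (17,284/19) (2,374/19)]
3. After y ≥ 2: [(2,117/10) (220/13,2) (17,2) (17,284/19) (2,374/19)]
4. After y ≤ 18: [(2,18) (2,117/10) (220/13,2) (17,2) (17,284/19) (22/3,18)]
5. Canonical ring: [(2,117/10) (220/13,2) (17,2) (17,284/19) (22/3,18) (2,18)]

Clipped polygon: [(2,117/10) (220/13,2) (17,2) (17,284/19) (22/3,18) (2,18)]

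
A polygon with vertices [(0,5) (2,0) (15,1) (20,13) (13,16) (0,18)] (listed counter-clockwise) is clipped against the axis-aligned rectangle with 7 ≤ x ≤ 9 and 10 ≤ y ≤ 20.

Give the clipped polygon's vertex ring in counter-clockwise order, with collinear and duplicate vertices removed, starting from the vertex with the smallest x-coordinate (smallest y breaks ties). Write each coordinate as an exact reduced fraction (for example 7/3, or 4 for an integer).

Clipped polygon: [(7,10) (9,10) (9,216/13) (7,220/13)]

1. After x ≥ 7: [(7,5/13) (15,1) (20,13) (13,16) (7,220/13)]
2. After x ≤ 9: [(7,5/13) (9,7/13) (9,216/13) (7,220/13)]
3. After y ≥ 10: [(7,10) (9,10) (9,216/13) (7,220/13)]
4. After y ≤ 20: [(7,10) (9,10) (9,216/13) (7,220/13)]
5. Canonical ring: [(7,10) (9,10) (9,216/13) (7,220/13)]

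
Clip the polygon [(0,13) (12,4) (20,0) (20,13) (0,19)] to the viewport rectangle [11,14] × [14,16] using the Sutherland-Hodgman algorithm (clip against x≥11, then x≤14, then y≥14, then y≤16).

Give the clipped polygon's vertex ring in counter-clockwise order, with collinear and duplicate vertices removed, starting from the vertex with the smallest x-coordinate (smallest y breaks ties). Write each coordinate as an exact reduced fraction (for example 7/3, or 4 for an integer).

1. After x ≥ 11: [(11,19/4) (12,4) (20,0) (20,13) (11,157/10)]
2. After x ≤ 14: [(11,19/4) (12,4) (14,3) (14,74/5) (11,157/10)]
3. After y ≥ 14: [(11,14) (14,14) (14,74/5) (11,157/10)]
4. After y ≤ 16: [(11,14) (14,14) (14,74/5) (11,157/10)]
5. Canonical ring: [(11,14) (14,14) (14,74/5) (11,157/10)]

Clipped polygon: [(11,14) (14,14) (14,74/5) (11,157/10)]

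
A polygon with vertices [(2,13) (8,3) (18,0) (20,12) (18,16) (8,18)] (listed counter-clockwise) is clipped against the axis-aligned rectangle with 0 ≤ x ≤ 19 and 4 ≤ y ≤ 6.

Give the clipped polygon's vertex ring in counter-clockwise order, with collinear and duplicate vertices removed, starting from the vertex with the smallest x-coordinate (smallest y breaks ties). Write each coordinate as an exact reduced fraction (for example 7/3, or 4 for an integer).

Clipped polygon: [(31/5,6) (37/5,4) (56/3,4) (19,6)]

1. After x ≥ 0: [(2,13) (8,3) (18,0) (20,12) (18,16) (8,18)]
2. After x ≤ 19: [(2,13) (8,3) (18,0) (19,6) (19,14) (18,16) (8,18)]
3. After y ≥ 4: [(2,13) (37/5,4) (56/3,4) (19,6) (19,14) (18,16) (8,18)]
4. After y ≤ 6: [(31/5,6) (37/5,4) (56/3,4) (19,6) (19,6)]
5. Canonical ring: [(31/5,6) (37/5,4) (56/3,4) (19,6)]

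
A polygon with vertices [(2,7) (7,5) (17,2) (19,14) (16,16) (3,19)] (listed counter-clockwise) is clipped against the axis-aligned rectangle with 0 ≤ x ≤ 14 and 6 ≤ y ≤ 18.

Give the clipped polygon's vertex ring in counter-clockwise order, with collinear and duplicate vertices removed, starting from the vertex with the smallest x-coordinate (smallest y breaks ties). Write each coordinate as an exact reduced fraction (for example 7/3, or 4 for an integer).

1. After x ≥ 0: [(2,7) (7,5) (17,2) (19,14) (16,16) (3,19)]
2. After x ≤ 14: [(2,7) (7,5) (14,29/10) (14,214/13) (3,19)]
3. After y ≥ 6: [(2,7) (9/2,6) (14,6) (14,214/13) (3,19)]
4. After y ≤ 18: [(35/12,18) (2,7) (9/2,6) (14,6) (14,214/13) (22/3,18)]
5. Canonical ring: [(2,7) (9/2,6) (14,6) (14,214/13) (22/3,18) (35/12,18)]

Clipped polygon: [(2,7) (9/2,6) (14,6) (14,214/13) (22/3,18) (35/12,18)]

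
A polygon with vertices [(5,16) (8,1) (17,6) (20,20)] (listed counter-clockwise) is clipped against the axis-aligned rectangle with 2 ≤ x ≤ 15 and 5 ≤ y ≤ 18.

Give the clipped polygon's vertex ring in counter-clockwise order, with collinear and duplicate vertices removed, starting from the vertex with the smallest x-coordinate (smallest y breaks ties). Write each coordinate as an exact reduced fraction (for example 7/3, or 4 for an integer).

Clipped polygon: [(5,16) (36/5,5) (15,5) (15,18) (25/2,18)]

1. After x ≥ 2: [(5,16) (8,1) (17,6) (20,20)]
2. After x ≤ 15: [(15,56/3) (5,16) (8,1) (15,44/9)]
3. After y ≥ 5: [(15,5) (15,56/3) (5,16) (36/5,5)]
4. After y ≤ 18: [(15,5) (15,18) (25/2,18) (5,16) (36/5,5)]
5. Canonical ring: [(5,16) (36/5,5) (15,5) (15,18) (25/2,18)]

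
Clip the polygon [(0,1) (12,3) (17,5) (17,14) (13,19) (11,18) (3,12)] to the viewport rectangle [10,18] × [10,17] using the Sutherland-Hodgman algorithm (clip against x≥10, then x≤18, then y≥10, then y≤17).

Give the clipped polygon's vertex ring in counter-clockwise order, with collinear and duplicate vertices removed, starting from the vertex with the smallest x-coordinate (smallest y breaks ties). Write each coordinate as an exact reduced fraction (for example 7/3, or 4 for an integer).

Clipped polygon: [(10,10) (17,10) (17,14) (73/5,17) (10,17)]

1. After x ≥ 10: [(10,8/3) (12,3) (17,5) (17,14) (13,19) (11,18) (10,69/4)]
2. After x ≤ 18: [(10,8/3) (12,3) (17,5) (17,14) (13,19) (11,18) (10,69/4)]
3. After y ≥ 10: [(10,10) (17,10) (17,14) (13,19) (11,18) (10,69/4)]
4. After y ≤ 17: [(10,17) (10,10) (17,10) (17,14) (73/5,17)]
5. Canonical ring: [(10,10) (17,10) (17,14) (73/5,17) (10,17)]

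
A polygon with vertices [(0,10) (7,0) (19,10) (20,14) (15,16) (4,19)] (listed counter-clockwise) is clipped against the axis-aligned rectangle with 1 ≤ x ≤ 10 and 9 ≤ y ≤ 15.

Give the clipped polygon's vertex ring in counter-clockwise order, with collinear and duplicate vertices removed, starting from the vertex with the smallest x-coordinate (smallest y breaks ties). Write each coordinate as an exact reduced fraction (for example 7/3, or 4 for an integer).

Clipped polygon: [(1,9) (10,9) (10,15) (20/9,15) (1,49/4)]

1. After x ≥ 1: [(1,49/4) (1,60/7) (7,0) (19,10) (20,14) (15,16) (4,19)]
2. After x ≤ 10: [(1,49/4) (1,60/7) (7,0) (10,5/2) (10,191/11) (4,19)]
3. After y ≥ 9: [(1,49/4) (1,9) (10,9) (10,191/11) (4,19)]
4. After y ≤ 15: [(20/9,15) (1,49/4) (1,9) (10,9) (10,15)]
5. Canonical ring: [(1,9) (10,9) (10,15) (20/9,15) (1,49/4)]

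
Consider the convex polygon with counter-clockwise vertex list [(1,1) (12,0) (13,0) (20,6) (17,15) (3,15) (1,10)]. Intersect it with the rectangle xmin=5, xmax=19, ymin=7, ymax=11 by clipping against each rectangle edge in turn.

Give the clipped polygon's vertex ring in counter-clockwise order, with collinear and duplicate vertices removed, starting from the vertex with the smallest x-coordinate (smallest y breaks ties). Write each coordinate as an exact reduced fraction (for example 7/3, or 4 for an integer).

1. After x ≥ 5: [(5,7/11) (12,0) (13,0) (20,6) (17,15) (5,15)]
2. After x ≤ 19: [(5,7/11) (12,0) (13,0) (19,36/7) (19,9) (17,15) (5,15)]
3. After y ≥ 7: [(5,7) (19,7) (19,9) (17,15) (5,15)]
4. After y ≤ 11: [(5,11) (5,7) (19,7) (19,9) (55/3,11)]
5. Canonical ring: [(5,7) (19,7) (19,9) (55/3,11) (5,11)]

Clipped polygon: [(5,7) (19,7) (19,9) (55/3,11) (5,11)]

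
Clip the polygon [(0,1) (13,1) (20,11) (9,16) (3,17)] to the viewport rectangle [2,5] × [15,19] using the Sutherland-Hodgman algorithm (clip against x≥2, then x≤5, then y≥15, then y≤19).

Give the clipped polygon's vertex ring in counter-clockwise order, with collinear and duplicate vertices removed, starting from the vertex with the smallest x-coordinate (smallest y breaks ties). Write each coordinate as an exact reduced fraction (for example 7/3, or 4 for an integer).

1. After x ≥ 2: [(2,35/3) (2,1) (13,1) (20,11) (9,16) (3,17)]
2. After x ≤ 5: [(2,35/3) (2,1) (5,1) (5,50/3) (3,17)]
3. After y ≥ 15: [(21/8,15) (5,15) (5,50/3) (3,17)]
4. After y ≤ 19: [(21/8,15) (5,15) (5,50/3) (3,17)]
5. Canonical ring: [(21/8,15) (5,15) (5,50/3) (3,17)]

Clipped polygon: [(21/8,15) (5,15) (5,50/3) (3,17)]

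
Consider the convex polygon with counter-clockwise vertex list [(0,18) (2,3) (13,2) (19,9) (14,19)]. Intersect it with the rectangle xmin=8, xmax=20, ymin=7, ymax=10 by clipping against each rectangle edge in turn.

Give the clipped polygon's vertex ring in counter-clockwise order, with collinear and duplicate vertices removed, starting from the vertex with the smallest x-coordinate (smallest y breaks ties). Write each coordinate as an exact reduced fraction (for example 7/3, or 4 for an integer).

1. After x ≥ 8: [(8,130/7) (8,27/11) (13,2) (19,9) (14,19)]
2. After x ≤ 20: [(8,130/7) (8,27/11) (13,2) (19,9) (14,19)]
3. After y ≥ 7: [(8,130/7) (8,7) (121/7,7) (19,9) (14,19)]
4. After y ≤ 10: [(8,10) (8,7) (121/7,7) (19,9) (37/2,10)]
5. Canonical ring: [(8,7) (121/7,7) (19,9) (37/2,10) (8,10)]

Clipped polygon: [(8,7) (121/7,7) (19,9) (37/2,10) (8,10)]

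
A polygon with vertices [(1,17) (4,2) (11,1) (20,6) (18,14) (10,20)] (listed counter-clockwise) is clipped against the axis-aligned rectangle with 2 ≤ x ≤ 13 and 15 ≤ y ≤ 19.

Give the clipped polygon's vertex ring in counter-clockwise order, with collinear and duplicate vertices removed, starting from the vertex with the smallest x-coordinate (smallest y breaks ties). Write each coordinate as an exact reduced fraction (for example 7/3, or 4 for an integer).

1. After x ≥ 2: [(2,52/3) (2,12) (4,2) (11,1) (20,6) (18,14) (10,20)]
2. After x ≤ 13: [(2,52/3) (2,12) (4,2) (11,1) (13,19/9) (13,71/4) (10,20)]
3. After y ≥ 15: [(2,52/3) (2,15) (13,15) (13,71/4) (10,20)]
4. After y ≤ 19: [(7,19) (2,52/3) (2,15) (13,15) (13,71/4) (34/3,19)]
5. Canonical ring: [(2,15) (13,15) (13,71/4) (34/3,19) (7,19) (2,52/3)]

Clipped polygon: [(2,15) (13,15) (13,71/4) (34/3,19) (7,19) (2,52/3)]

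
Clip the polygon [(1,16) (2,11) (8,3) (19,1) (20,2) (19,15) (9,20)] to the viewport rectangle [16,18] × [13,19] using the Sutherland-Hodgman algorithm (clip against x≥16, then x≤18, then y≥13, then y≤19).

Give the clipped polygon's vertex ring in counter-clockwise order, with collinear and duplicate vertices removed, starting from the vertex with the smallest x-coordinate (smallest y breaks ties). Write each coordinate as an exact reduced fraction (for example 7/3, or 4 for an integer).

1. After x ≥ 16: [(16,17/11) (19,1) (20,2) (19,15) (16,33/2)]
2. After x ≤ 18: [(16,17/11) (18,13/11) (18,31/2) (16,33/2)]
3. After y ≥ 13: [(16,13) (18,13) (18,31/2) (16,33/2)]
4. After y ≤ 19: [(16,13) (18,13) (18,31/2) (16,33/2)]
5. Canonical ring: [(16,13) (18,13) (18,31/2) (16,33/2)]

Clipped polygon: [(16,13) (18,13) (18,31/2) (16,33/2)]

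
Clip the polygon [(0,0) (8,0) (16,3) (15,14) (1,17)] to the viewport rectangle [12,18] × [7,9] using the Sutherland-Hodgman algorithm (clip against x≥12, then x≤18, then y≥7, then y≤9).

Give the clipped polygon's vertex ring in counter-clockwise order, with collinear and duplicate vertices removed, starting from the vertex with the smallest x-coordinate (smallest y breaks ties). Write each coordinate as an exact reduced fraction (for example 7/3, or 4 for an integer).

1. After x ≥ 12: [(12,3/2) (16,3) (15,14) (12,205/14)]
2. After x ≤ 18: [(12,3/2) (16,3) (15,14) (12,205/14)]
3. After y ≥ 7: [(12,7) (172/11,7) (15,14) (12,205/14)]
4. After y ≤ 9: [(12,9) (12,7) (172/11,7) (170/11,9)]
5. Canonical ring: [(12,7) (172/11,7) (170/11,9) (12,9)]

Clipped polygon: [(12,7) (172/11,7) (170/11,9) (12,9)]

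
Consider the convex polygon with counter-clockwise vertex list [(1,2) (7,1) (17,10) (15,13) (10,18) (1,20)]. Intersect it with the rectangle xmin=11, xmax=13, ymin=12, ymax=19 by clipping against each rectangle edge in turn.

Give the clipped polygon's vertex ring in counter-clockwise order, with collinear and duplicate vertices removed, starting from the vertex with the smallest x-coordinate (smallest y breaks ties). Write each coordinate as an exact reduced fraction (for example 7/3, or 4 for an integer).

1. After x ≥ 11: [(11,23/5) (17,10) (15,13) (11,17)]
2. After x ≤ 13: [(11,23/5) (13,32/5) (13,15) (11,17)]
3. After y ≥ 12: [(11,12) (13,12) (13,15) (11,17)]
4. After y ≤ 19: [(11,12) (13,12) (13,15) (11,17)]
5. Canonical ring: [(11,12) (13,12) (13,15) (11,17)]

Clipped polygon: [(11,12) (13,12) (13,15) (11,17)]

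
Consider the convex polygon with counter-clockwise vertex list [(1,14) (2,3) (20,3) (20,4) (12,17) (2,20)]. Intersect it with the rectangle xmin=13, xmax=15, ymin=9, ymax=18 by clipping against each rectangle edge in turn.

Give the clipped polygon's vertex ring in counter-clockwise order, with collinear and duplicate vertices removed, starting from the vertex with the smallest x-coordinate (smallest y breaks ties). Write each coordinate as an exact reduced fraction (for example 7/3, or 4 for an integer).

1. After x ≥ 13: [(13,3) (20,3) (20,4) (13,123/8)]
2. After x ≤ 15: [(13,3) (15,3) (15,97/8) (13,123/8)]
3. After y ≥ 9: [(13,9) (15,9) (15,97/8) (13,123/8)]
4. After y ≤ 18: [(13,9) (15,9) (15,97/8) (13,123/8)]
5. Canonical ring: [(13,9) (15,9) (15,97/8) (13,123/8)]

Clipped polygon: [(13,9) (15,9) (15,97/8) (13,123/8)]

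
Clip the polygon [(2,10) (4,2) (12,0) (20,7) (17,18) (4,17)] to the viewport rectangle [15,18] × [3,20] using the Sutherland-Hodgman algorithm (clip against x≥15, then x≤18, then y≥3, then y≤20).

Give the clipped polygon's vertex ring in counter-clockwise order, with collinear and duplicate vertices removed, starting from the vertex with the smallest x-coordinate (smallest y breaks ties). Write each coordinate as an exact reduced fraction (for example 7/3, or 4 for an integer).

1. After x ≥ 15: [(15,21/8) (20,7) (17,18) (15,232/13)]
2. After x ≤ 18: [(15,21/8) (18,21/4) (18,43/3) (17,18) (15,232/13)]
3. After y ≥ 3: [(15,3) (108/7,3) (18,21/4) (18,43/3) (17,18) (15,232/13)]
4. After y ≤ 20: [(15,3) (108/7,3) (18,21/4) (18,43/3) (17,18) (15,232/13)]
5. Canonical ring: [(15,3) (108/7,3) (18,21/4) (18,43/3) (17,18) (15,232/13)]

Clipped polygon: [(15,3) (108/7,3) (18,21/4) (18,43/3) (17,18) (15,232/13)]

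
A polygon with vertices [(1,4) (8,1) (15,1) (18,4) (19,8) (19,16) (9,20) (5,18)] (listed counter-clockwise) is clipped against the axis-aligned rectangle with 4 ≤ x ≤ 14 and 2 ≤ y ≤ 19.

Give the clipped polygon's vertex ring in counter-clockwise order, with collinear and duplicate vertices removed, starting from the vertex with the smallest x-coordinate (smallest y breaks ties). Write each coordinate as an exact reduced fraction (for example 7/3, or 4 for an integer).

1. After x ≥ 4: [(4,29/2) (4,19/7) (8,1) (15,1) (18,4) (19,8) (19,16) (9,20) (5,18)]
2. After x ≤ 14: [(4,29/2) (4,19/7) (8,1) (14,1) (14,18) (9,20) (5,18)]
3. After y ≥ 2: [(4,29/2) (4,19/7) (17/3,2) (14,2) (14,18) (9,20) (5,18)]
4. After y ≤ 19: [(4,29/2) (4,19/7) (17/3,2) (14,2) (14,18) (23/2,19) (7,19) (5,18)]
5. Canonical ring: [(4,19/7) (17/3,2) (14,2) (14,18) (23/2,19) (7,19) (5,18) (4,29/2)]

Clipped polygon: [(4,19/7) (17/3,2) (14,2) (14,18) (23/2,19) (7,19) (5,18) (4,29/2)]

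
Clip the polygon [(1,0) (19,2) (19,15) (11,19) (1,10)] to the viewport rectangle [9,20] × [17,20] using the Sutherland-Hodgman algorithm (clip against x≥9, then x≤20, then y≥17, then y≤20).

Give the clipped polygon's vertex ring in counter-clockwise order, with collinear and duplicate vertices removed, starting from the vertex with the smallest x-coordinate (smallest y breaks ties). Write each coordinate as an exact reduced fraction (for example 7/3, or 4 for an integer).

Clipped polygon: [(9,17) (15,17) (11,19) (9,86/5)]

1. After x ≥ 9: [(9,8/9) (19,2) (19,15) (11,19) (9,86/5)]
2. After x ≤ 20: [(9,8/9) (19,2) (19,15) (11,19) (9,86/5)]
3. After y ≥ 17: [(9,17) (15,17) (11,19) (9,86/5)]
4. After y ≤ 20: [(9,17) (15,17) (11,19) (9,86/5)]
5. Canonical ring: [(9,17) (15,17) (11,19) (9,86/5)]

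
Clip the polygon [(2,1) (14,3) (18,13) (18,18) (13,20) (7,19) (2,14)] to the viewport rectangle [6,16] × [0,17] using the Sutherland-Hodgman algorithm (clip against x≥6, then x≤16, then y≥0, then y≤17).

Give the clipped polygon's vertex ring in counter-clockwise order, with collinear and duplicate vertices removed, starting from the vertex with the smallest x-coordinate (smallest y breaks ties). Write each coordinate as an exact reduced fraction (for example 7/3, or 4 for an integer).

1. After x ≥ 6: [(6,5/3) (14,3) (18,13) (18,18) (13,20) (7,19) (6,18)]
2. After x ≤ 16: [(6,5/3) (14,3) (16,8) (16,94/5) (13,20) (7,19) (6,18)]
3. After y ≥ 0: [(6,5/3) (14,3) (16,8) (16,94/5) (13,20) (7,19) (6,18)]
4. After y ≤ 17: [(6,17) (6,5/3) (14,3) (16,8) (16,17)]
5. Canonical ring: [(6,5/3) (14,3) (16,8) (16,17) (6,17)]

Clipped polygon: [(6,5/3) (14,3) (16,8) (16,17) (6,17)]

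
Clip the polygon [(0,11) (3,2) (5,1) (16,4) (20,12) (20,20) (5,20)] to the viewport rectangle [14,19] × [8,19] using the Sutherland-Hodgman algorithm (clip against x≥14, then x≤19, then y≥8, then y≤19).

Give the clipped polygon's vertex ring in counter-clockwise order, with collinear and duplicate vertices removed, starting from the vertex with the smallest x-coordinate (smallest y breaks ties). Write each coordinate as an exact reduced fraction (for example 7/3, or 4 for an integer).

Clipped polygon: [(14,8) (18,8) (19,10) (19,19) (14,19)]

1. After x ≥ 14: [(14,38/11) (16,4) (20,12) (20,20) (14,20)]
2. After x ≤ 19: [(14,38/11) (16,4) (19,10) (19,20) (14,20)]
3. After y ≥ 8: [(14,8) (18,8) (19,10) (19,20) (14,20)]
4. After y ≤ 19: [(14,19) (14,8) (18,8) (19,10) (19,19)]
5. Canonical ring: [(14,8) (18,8) (19,10) (19,19) (14,19)]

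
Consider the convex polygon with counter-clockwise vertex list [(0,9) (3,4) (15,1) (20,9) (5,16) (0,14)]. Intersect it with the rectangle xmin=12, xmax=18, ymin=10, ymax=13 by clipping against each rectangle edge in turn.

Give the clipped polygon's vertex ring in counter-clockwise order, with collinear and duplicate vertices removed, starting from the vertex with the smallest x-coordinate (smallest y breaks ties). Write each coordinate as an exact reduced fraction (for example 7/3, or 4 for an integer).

1. After x ≥ 12: [(12,7/4) (15,1) (20,9) (12,191/15)]
2. After x ≤ 18: [(12,7/4) (15,1) (18,29/5) (18,149/15) (12,191/15)]
3. After y ≥ 10: [(12,10) (125/7,10) (12,191/15)]
4. After y ≤ 13: [(12,10) (125/7,10) (12,191/15)]
5. Canonical ring: [(12,10) (125/7,10) (12,191/15)]

Clipped polygon: [(12,10) (125/7,10) (12,191/15)]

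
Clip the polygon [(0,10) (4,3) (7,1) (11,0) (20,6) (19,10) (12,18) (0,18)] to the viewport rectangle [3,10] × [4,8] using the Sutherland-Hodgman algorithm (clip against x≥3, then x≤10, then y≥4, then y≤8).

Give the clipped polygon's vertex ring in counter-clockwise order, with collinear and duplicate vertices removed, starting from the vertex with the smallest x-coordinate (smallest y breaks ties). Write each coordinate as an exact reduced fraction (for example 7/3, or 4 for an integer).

1. After x ≥ 3: [(3,19/4) (4,3) (7,1) (11,0) (20,6) (19,10) (12,18) (3,18)]
2. After x ≤ 10: [(3,19/4) (4,3) (7,1) (10,1/4) (10,18) (3,18)]
3. After y ≥ 4: [(3,19/4) (24/7,4) (10,4) (10,18) (3,18)]
4. After y ≤ 8: [(3,8) (3,19/4) (24/7,4) (10,4) (10,8)]
5. Canonical ring: [(3,19/4) (24/7,4) (10,4) (10,8) (3,8)]

Clipped polygon: [(3,19/4) (24/7,4) (10,4) (10,8) (3,8)]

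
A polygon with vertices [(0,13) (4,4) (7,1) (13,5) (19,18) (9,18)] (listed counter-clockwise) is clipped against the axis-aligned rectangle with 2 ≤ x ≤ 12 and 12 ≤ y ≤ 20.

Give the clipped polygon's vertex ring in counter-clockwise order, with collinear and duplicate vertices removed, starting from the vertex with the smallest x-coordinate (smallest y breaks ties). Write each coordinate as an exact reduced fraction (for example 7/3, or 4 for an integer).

Clipped polygon: [(2,12) (12,12) (12,18) (9,18) (2,127/9)]

1. After x ≥ 2: [(2,127/9) (2,17/2) (4,4) (7,1) (13,5) (19,18) (9,18)]
2. After x ≤ 12: [(2,127/9) (2,17/2) (4,4) (7,1) (12,13/3) (12,18) (9,18)]
3. After y ≥ 12: [(2,127/9) (2,12) (12,12) (12,18) (9,18)]
4. After y ≤ 20: [(2,127/9) (2,12) (12,12) (12,18) (9,18)]
5. Canonical ring: [(2,12) (12,12) (12,18) (9,18) (2,127/9)]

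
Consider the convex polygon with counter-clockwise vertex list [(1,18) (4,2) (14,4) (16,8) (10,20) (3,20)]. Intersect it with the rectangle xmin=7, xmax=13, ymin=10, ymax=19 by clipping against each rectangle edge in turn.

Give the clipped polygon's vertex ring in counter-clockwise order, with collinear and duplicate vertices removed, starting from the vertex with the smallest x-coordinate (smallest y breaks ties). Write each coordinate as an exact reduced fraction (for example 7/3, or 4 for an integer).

Clipped polygon: [(7,10) (13,10) (13,14) (21/2,19) (7,19)]

1. After x ≥ 7: [(7,13/5) (14,4) (16,8) (10,20) (7,20)]
2. After x ≤ 13: [(7,13/5) (13,19/5) (13,14) (10,20) (7,20)]
3. After y ≥ 10: [(7,10) (13,10) (13,14) (10,20) (7,20)]
4. After y ≤ 19: [(7,19) (7,10) (13,10) (13,14) (21/2,19)]
5. Canonical ring: [(7,10) (13,10) (13,14) (21/2,19) (7,19)]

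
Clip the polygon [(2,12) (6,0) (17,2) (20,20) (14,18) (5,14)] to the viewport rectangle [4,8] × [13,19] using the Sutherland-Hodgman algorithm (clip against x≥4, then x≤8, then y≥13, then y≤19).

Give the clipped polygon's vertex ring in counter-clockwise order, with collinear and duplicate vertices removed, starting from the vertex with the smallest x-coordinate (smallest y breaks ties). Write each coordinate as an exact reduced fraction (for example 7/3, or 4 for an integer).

1. After x ≥ 4: [(4,40/3) (4,6) (6,0) (17,2) (20,20) (14,18) (5,14)]
2. After x ≤ 8: [(4,40/3) (4,6) (6,0) (8,4/11) (8,46/3) (5,14)]
3. After y ≥ 13: [(4,40/3) (4,13) (8,13) (8,46/3) (5,14)]
4. After y ≤ 19: [(4,40/3) (4,13) (8,13) (8,46/3) (5,14)]
5. Canonical ring: [(4,13) (8,13) (8,46/3) (5,14) (4,40/3)]

Clipped polygon: [(4,13) (8,13) (8,46/3) (5,14) (4,40/3)]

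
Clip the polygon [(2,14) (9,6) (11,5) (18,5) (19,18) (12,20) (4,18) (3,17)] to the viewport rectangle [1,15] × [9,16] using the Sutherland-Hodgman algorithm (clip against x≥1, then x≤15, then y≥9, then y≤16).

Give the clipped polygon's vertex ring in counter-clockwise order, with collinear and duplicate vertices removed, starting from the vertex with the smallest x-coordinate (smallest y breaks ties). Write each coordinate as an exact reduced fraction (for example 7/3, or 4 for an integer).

1. After x ≥ 1: [(2,14) (9,6) (11,5) (18,5) (19,18) (12,20) (4,18) (3,17)]
2. After x ≤ 15: [(2,14) (9,6) (11,5) (15,5) (15,134/7) (12,20) (4,18) (3,17)]
3. After y ≥ 9: [(2,14) (51/8,9) (15,9) (15,134/7) (12,20) (4,18) (3,17)]
4. After y ≤ 16: [(8/3,16) (2,14) (51/8,9) (15,9) (15,16)]
5. Canonical ring: [(2,14) (51/8,9) (15,9) (15,16) (8/3,16)]

Clipped polygon: [(2,14) (51/8,9) (15,9) (15,16) (8/3,16)]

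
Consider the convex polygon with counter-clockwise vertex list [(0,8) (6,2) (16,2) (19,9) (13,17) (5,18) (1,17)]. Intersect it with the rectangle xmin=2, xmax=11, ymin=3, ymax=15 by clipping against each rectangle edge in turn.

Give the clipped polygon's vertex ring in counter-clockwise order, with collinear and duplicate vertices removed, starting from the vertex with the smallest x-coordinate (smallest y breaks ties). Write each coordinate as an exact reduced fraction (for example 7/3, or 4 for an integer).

Clipped polygon: [(2,6) (5,3) (11,3) (11,15) (2,15)]

1. After x ≥ 2: [(2,6) (6,2) (16,2) (19,9) (13,17) (5,18) (2,69/4)]
2. After x ≤ 11: [(2,6) (6,2) (11,2) (11,69/4) (5,18) (2,69/4)]
3. After y ≥ 3: [(2,6) (5,3) (11,3) (11,69/4) (5,18) (2,69/4)]
4. After y ≤ 15: [(2,15) (2,6) (5,3) (11,3) (11,15)]
5. Canonical ring: [(2,6) (5,3) (11,3) (11,15) (2,15)]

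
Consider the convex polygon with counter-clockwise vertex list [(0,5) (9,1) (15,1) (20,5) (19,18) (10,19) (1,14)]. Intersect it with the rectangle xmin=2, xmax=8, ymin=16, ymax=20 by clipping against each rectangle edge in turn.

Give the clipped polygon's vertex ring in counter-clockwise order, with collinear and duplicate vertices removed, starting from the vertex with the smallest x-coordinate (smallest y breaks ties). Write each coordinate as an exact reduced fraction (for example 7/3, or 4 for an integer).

Clipped polygon: [(23/5,16) (8,16) (8,161/9)]

1. After x ≥ 2: [(2,37/9) (9,1) (15,1) (20,5) (19,18) (10,19) (2,131/9)]
2. After x ≤ 8: [(2,37/9) (8,13/9) (8,161/9) (2,131/9)]
3. After y ≥ 16: [(8,16) (8,161/9) (23/5,16)]
4. After y ≤ 20: [(8,16) (8,161/9) (23/5,16)]
5. Canonical ring: [(23/5,16) (8,16) (8,161/9)]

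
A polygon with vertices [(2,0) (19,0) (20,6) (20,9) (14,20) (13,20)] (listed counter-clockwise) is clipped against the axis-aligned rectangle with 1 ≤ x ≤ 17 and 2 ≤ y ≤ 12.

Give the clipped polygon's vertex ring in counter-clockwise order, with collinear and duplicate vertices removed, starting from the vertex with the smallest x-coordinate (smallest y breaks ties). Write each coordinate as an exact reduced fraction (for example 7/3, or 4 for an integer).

1. After x ≥ 1: [(2,0) (19,0) (20,6) (20,9) (14,20) (13,20)]
2. After x ≤ 17: [(2,0) (17,0) (17,29/2) (14,20) (13,20)]
3. After y ≥ 2: [(31/10,2) (17,2) (17,29/2) (14,20) (13,20)]
4. After y ≤ 12: [(43/5,12) (31/10,2) (17,2) (17,12)]
5. Canonical ring: [(31/10,2) (17,2) (17,12) (43/5,12)]

Clipped polygon: [(31/10,2) (17,2) (17,12) (43/5,12)]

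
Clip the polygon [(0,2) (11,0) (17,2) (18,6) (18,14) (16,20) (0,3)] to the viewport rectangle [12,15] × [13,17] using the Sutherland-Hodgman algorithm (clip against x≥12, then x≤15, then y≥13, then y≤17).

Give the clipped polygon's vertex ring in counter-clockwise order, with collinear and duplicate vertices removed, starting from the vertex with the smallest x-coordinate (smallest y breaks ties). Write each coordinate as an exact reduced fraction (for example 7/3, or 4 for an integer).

1. After x ≥ 12: [(12,1/3) (17,2) (18,6) (18,14) (16,20) (12,63/4)]
2. After x ≤ 15: [(12,1/3) (15,4/3) (15,303/16) (12,63/4)]
3. After y ≥ 13: [(12,13) (15,13) (15,303/16) (12,63/4)]
4. After y ≤ 17: [(12,13) (15,13) (15,17) (224/17,17) (12,63/4)]
5. Canonical ring: [(12,13) (15,13) (15,17) (224/17,17) (12,63/4)]

Clipped polygon: [(12,13) (15,13) (15,17) (224/17,17) (12,63/4)]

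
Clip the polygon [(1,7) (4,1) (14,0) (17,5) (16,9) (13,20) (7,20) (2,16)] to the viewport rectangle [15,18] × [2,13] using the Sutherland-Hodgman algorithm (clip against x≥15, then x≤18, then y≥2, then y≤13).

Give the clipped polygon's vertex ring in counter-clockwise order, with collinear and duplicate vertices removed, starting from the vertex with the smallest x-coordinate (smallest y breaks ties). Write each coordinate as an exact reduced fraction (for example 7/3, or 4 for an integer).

1. After x ≥ 15: [(15,5/3) (17,5) (16,9) (15,38/3)]
2. After x ≤ 18: [(15,5/3) (17,5) (16,9) (15,38/3)]
3. After y ≥ 2: [(15,2) (76/5,2) (17,5) (16,9) (15,38/3)]
4. After y ≤ 13: [(15,2) (76/5,2) (17,5) (16,9) (15,38/3)]
5. Canonical ring: [(15,2) (76/5,2) (17,5) (16,9) (15,38/3)]

Clipped polygon: [(15,2) (76/5,2) (17,5) (16,9) (15,38/3)]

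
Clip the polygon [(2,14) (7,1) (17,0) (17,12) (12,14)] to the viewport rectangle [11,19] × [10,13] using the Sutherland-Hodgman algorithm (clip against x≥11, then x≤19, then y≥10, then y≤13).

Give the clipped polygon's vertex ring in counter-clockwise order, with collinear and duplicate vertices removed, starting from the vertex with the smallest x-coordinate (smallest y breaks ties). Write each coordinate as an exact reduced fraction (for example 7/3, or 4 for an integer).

1. After x ≥ 11: [(11,14) (11,3/5) (17,0) (17,12) (12,14)]
2. After x ≤ 19: [(11,14) (11,3/5) (17,0) (17,12) (12,14)]
3. After y ≥ 10: [(11,14) (11,10) (17,10) (17,12) (12,14)]
4. After y ≤ 13: [(11,13) (11,10) (17,10) (17,12) (29/2,13)]
5. Canonical ring: [(11,10) (17,10) (17,12) (29/2,13) (11,13)]

Clipped polygon: [(11,10) (17,10) (17,12) (29/2,13) (11,13)]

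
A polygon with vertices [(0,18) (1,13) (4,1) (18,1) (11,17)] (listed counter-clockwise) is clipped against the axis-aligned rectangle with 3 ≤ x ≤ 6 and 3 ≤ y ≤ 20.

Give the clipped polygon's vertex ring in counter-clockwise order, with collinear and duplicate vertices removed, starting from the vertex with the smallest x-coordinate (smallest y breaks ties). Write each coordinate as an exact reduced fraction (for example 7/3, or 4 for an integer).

Clipped polygon: [(3,5) (7/2,3) (6,3) (6,192/11) (3,195/11)]

1. After x ≥ 3: [(3,195/11) (3,5) (4,1) (18,1) (11,17)]
2. After x ≤ 6: [(6,192/11) (3,195/11) (3,5) (4,1) (6,1)]
3. After y ≥ 3: [(6,3) (6,192/11) (3,195/11) (3,5) (7/2,3)]
4. After y ≤ 20: [(6,3) (6,192/11) (3,195/11) (3,5) (7/2,3)]
5. Canonical ring: [(3,5) (7/2,3) (6,3) (6,192/11) (3,195/11)]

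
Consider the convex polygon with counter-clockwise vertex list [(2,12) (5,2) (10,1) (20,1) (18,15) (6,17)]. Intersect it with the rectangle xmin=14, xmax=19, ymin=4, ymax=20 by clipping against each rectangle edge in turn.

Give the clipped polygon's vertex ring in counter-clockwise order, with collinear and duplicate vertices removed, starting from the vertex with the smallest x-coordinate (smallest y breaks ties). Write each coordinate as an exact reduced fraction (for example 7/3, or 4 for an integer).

1. After x ≥ 14: [(14,1) (20,1) (18,15) (14,47/3)]
2. After x ≤ 19: [(14,1) (19,1) (19,8) (18,15) (14,47/3)]
3. After y ≥ 4: [(14,4) (19,4) (19,8) (18,15) (14,47/3)]
4. After y ≤ 20: [(14,4) (19,4) (19,8) (18,15) (14,47/3)]
5. Canonical ring: [(14,4) (19,4) (19,8) (18,15) (14,47/3)]

Clipped polygon: [(14,4) (19,4) (19,8) (18,15) (14,47/3)]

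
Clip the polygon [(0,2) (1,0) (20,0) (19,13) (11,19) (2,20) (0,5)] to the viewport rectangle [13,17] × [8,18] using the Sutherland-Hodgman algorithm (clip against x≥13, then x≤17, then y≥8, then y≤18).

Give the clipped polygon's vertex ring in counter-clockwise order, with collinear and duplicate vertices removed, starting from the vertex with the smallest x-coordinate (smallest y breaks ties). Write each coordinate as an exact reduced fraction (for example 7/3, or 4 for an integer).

1. After x ≥ 13: [(13,0) (20,0) (19,13) (13,35/2)]
2. After x ≤ 17: [(13,0) (17,0) (17,29/2) (13,35/2)]
3. After y ≥ 8: [(13,8) (17,8) (17,29/2) (13,35/2)]
4. After y ≤ 18: [(13,8) (17,8) (17,29/2) (13,35/2)]
5. Canonical ring: [(13,8) (17,8) (17,29/2) (13,35/2)]

Clipped polygon: [(13,8) (17,8) (17,29/2) (13,35/2)]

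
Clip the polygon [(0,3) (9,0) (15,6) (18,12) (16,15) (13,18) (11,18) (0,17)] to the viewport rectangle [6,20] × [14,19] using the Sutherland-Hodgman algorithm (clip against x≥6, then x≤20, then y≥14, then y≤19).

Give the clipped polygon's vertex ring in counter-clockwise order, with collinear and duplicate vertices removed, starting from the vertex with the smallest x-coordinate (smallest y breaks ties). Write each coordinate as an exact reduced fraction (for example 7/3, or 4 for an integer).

Clipped polygon: [(6,14) (50/3,14) (16,15) (13,18) (11,18) (6,193/11)]

1. After x ≥ 6: [(6,1) (9,0) (15,6) (18,12) (16,15) (13,18) (11,18) (6,193/11)]
2. After x ≤ 20: [(6,1) (9,0) (15,6) (18,12) (16,15) (13,18) (11,18) (6,193/11)]
3. After y ≥ 14: [(6,14) (50/3,14) (16,15) (13,18) (11,18) (6,193/11)]
4. After y ≤ 19: [(6,14) (50/3,14) (16,15) (13,18) (11,18) (6,193/11)]
5. Canonical ring: [(6,14) (50/3,14) (16,15) (13,18) (11,18) (6,193/11)]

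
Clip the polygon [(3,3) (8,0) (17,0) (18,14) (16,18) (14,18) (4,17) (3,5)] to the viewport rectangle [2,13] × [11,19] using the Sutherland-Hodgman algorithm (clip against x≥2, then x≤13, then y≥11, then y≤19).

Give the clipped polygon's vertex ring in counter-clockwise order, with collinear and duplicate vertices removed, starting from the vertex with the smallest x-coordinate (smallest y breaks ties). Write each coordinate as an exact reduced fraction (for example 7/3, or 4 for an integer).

1. After x ≥ 2: [(3,3) (8,0) (17,0) (18,14) (16,18) (14,18) (4,17) (3,5)]
2. After x ≤ 13: [(3,3) (8,0) (13,0) (13,179/10) (4,17) (3,5)]
3. After y ≥ 11: [(13,11) (13,179/10) (4,17) (7/2,11)]
4. After y ≤ 19: [(13,11) (13,179/10) (4,17) (7/2,11)]
5. Canonical ring: [(7/2,11) (13,11) (13,179/10) (4,17)]

Clipped polygon: [(7/2,11) (13,11) (13,179/10) (4,17)]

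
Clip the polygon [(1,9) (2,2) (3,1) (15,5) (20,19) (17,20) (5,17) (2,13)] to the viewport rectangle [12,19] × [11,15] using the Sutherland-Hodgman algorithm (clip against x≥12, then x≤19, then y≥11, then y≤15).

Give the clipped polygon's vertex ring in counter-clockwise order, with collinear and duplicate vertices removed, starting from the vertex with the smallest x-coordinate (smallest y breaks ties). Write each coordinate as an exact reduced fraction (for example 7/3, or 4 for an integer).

1. After x ≥ 12: [(12,4) (15,5) (20,19) (17,20) (12,75/4)]
2. After x ≤ 19: [(12,4) (15,5) (19,81/5) (19,58/3) (17,20) (12,75/4)]
3. After y ≥ 11: [(12,11) (120/7,11) (19,81/5) (19,58/3) (17,20) (12,75/4)]
4. After y ≤ 15: [(12,15) (12,11) (120/7,11) (130/7,15)]
5. Canonical ring: [(12,11) (120/7,11) (130/7,15) (12,15)]

Clipped polygon: [(12,11) (120/7,11) (130/7,15) (12,15)]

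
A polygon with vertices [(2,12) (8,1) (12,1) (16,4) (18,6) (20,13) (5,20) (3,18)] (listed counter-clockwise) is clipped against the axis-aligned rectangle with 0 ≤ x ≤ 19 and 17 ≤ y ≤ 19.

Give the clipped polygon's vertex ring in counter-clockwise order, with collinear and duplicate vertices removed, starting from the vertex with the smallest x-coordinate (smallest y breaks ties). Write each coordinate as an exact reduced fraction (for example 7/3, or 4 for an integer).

Clipped polygon: [(17/6,17) (80/7,17) (50/7,19) (4,19) (3,18)]

1. After x ≥ 0: [(2,12) (8,1) (12,1) (16,4) (18,6) (20,13) (5,20) (3,18)]
2. After x ≤ 19: [(2,12) (8,1) (12,1) (16,4) (18,6) (19,19/2) (19,202/15) (5,20) (3,18)]
3. After y ≥ 17: [(17/6,17) (80/7,17) (5,20) (3,18)]
4. After y ≤ 19: [(17/6,17) (80/7,17) (50/7,19) (4,19) (3,18)]
5. Canonical ring: [(17/6,17) (80/7,17) (50/7,19) (4,19) (3,18)]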